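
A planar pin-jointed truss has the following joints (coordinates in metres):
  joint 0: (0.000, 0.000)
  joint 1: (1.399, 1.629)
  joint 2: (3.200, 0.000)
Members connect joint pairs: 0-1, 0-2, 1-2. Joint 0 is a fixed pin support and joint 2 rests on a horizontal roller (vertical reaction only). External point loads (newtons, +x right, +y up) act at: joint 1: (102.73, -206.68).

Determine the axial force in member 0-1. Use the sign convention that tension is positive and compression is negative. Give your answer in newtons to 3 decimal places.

N=3 nodes, M=3 members, R=3 reactions → 2N=6, M+R=6
member 0 (0-1): L=2.1473, (cx,cy)=(0.6515,0.7586)
member 1 (0-2): L=3.2000, (cx,cy)=(1.0000,0.0000)
member 2 (1-2): L=2.4284, (cx,cy)=(0.7416,-0.6708)
solve A·x = −loads:
  F[0-1] = -84.3968 N (compression)
  F[0-2] = +157.7162 N (tension)
  F[1-2] = -212.6606 N (compression)
  Rx@0 = -102.7300 N
  Ry@0 = +64.0261 N
  Ry@2 = +142.6539 N

-84.397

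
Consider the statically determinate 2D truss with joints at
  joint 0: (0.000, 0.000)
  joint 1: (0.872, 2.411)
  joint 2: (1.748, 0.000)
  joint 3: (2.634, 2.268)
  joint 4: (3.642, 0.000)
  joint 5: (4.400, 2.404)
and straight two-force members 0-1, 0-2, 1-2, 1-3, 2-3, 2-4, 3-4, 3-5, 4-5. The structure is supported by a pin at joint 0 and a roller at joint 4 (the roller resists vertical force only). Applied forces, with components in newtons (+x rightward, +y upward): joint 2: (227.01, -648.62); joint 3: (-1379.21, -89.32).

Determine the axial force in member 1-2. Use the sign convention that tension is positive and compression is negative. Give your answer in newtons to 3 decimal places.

N=6 nodes, M=9 members, R=3 reactions → 2N=12, M+R=12
member 0 (0-1): L=2.5638, (cx,cy)=(0.3401,0.9404)
member 1 (0-2): L=1.7480, (cx,cy)=(1.0000,0.0000)
member 2 (1-2): L=2.5652, (cx,cy)=(0.3415,-0.9399)
member 3 (1-3): L=1.7678, (cx,cy)=(0.9967,-0.0809)
member 4 (2-3): L=2.4349, (cx,cy)=(0.3639,0.9314)
member 5 (2-4): L=1.8940, (cx,cy)=(1.0000,0.0000)
member 6 (3-4): L=2.4819, (cx,cy)=(0.4061,-0.9138)
member 7 (3-5): L=1.7712, (cx,cy)=(0.9970,0.0768)
member 8 (4-5): L=2.5207, (cx,cy)=(0.3007,0.9537)
solve A·x = −loads:
  F[0-1] = -1298.3141 N (compression)
  F[0-2] = -710.6251 N (compression)
  F[1-2] = +1377.7605 N (tension)
  F[1-3] = -915.0688 N (compression)
  F[2-3] = -693.8822 N (compression)
  F[2-4] = -214.6552 N (compression)
  F[3-4] = +528.5270 N (tension)
  F[3-5] = -0.0000 N (tension)
  F[4-5] = -0.0000 N (tension)
  Rx@0 = +1152.2000 N
  Ry@0 = +1220.9141 N
  Ry@4 = -482.9741 N

1377.760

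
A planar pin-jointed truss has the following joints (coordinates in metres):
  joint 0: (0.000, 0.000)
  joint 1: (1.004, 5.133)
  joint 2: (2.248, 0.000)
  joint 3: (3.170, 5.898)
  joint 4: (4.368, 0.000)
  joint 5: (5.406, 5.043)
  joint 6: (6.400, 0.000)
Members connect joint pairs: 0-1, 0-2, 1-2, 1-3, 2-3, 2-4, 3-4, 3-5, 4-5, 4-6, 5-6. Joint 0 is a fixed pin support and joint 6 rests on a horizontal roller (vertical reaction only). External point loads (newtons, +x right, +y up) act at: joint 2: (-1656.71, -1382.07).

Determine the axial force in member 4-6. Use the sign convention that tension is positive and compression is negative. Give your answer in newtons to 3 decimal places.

N=7 nodes, M=11 members, R=3 reactions → 2N=14, M+R=14
member 0 (0-1): L=5.2303, (cx,cy)=(0.1920,0.9814)
member 1 (0-2): L=2.2480, (cx,cy)=(1.0000,0.0000)
member 2 (1-2): L=5.2816, (cx,cy)=(0.2355,-0.9719)
member 3 (1-3): L=2.2971, (cx,cy)=(0.9429,0.3330)
member 4 (2-3): L=5.9696, (cx,cy)=(0.1544,0.9880)
member 5 (2-4): L=2.1200, (cx,cy)=(1.0000,0.0000)
member 6 (3-4): L=6.0184, (cx,cy)=(0.1991,-0.9800)
member 7 (3-5): L=2.3939, (cx,cy)=(0.9340,-0.3572)
member 8 (4-5): L=5.1487, (cx,cy)=(0.2016,0.9795)
member 9 (4-6): L=2.0320, (cx,cy)=(1.0000,0.0000)
member 10 (5-6): L=5.1400, (cx,cy)=(0.1934,-0.9811)
solve A·x = −loads:
  F[0-1] = -913.6084 N (compression)
  F[0-2] = -1481.3341 N (compression)
  F[1-2] = +791.1236 N (tension)
  F[1-3] = -383.6104 N (compression)
  F[2-3] = +620.6513 N (tension)
  F[2-4] = +265.8546 N (tension)
  F[3-4] = -424.6110 N (compression)
  F[3-5] = -194.1383 N (compression)
  F[4-5] = +424.8370 N (tension)
  F[4-6] = +95.6850 N (tension)
  F[5-6] = -494.7922 N (compression)
  Rx@0 = +1656.7100 N
  Ry@0 = +896.6179 N
  Ry@6 = +485.4521 N

95.685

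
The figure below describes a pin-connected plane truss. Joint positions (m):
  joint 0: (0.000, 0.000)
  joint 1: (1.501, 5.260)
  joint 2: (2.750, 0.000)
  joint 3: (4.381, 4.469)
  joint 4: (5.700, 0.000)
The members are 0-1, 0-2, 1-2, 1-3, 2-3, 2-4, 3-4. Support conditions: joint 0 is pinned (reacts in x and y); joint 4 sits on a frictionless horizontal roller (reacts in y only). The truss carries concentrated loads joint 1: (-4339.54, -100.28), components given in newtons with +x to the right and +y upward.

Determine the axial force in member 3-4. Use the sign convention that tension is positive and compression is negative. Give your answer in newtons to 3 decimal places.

N=5 nodes, M=7 members, R=3 reactions → 2N=10, M+R=10
member 0 (0-1): L=5.4700, (cx,cy)=(0.2744,0.9616)
member 1 (0-2): L=2.7500, (cx,cy)=(1.0000,0.0000)
member 2 (1-2): L=5.4063, (cx,cy)=(0.2310,-0.9729)
member 3 (1-3): L=2.9867, (cx,cy)=(0.9643,-0.2648)
member 4 (2-3): L=4.7573, (cx,cy)=(0.3428,0.9394)
member 5 (2-4): L=2.9500, (cx,cy)=(1.0000,0.0000)
member 6 (3-4): L=4.6596, (cx,cy)=(0.2831,-0.9591)
solve A·x = −loads:
  F[0-1] = -4241.2368 N (compression)
  F[0-2] = -3175.7140 N (compression)
  F[1-2] = +3415.0102 N (tension)
  F[1-3] = +2475.1335 N (tension)
  F[2-3] = -3536.9868 N (compression)
  F[2-4] = -1174.1287 N (compression)
  F[3-4] = +4147.8022 N (tension)
  Rx@0 = +4339.5400 N
  Ry@0 = +4078.4309 N
  Ry@4 = -3978.1509 N

4147.802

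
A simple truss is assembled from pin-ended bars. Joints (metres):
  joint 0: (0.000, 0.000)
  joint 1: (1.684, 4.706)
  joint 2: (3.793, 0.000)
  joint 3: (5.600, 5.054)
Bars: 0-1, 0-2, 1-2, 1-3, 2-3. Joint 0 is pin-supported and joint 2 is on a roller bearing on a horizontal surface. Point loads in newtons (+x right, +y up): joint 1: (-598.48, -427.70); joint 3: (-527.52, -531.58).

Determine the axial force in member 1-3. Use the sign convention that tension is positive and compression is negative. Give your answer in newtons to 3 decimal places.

N=4 nodes, M=5 members, R=3 reactions → 2N=8, M+R=8
member 0 (0-1): L=4.9982, (cx,cy)=(0.3369,0.9415)
member 1 (0-2): L=3.7930, (cx,cy)=(1.0000,0.0000)
member 2 (1-2): L=5.1570, (cx,cy)=(0.4090,-0.9126)
member 3 (1-3): L=3.9314, (cx,cy)=(0.9961,0.0885)
member 4 (2-3): L=5.3673, (cx,cy)=(0.3367,0.9416)
solve A·x = −loads:
  F[0-1] = -1518.7980 N (compression)
  F[0-2] = -614.2876 N (compression)
  F[1-2] = +1064.4069 N (tension)
  F[1-3] = -349.9071 N (compression)
  F[2-3] = -531.6424 N (compression)
  Rx@0 = +1126.0000 N
  Ry@0 = +1429.9993 N
  Ry@2 = -470.7193 N

-349.907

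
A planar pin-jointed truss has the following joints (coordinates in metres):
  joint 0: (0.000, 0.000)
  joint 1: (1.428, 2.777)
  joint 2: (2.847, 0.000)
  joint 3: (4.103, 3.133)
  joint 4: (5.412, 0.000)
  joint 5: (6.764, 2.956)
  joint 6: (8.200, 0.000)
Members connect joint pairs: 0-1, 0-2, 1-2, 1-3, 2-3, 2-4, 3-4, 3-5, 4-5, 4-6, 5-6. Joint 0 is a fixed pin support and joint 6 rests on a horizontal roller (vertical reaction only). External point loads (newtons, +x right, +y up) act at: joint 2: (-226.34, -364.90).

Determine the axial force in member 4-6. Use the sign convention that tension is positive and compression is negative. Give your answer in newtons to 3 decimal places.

N=7 nodes, M=11 members, R=3 reactions → 2N=14, M+R=14
member 0 (0-1): L=3.1226, (cx,cy)=(0.4573,0.8893)
member 1 (0-2): L=2.8470, (cx,cy)=(1.0000,0.0000)
member 2 (1-2): L=3.1185, (cx,cy)=(0.4550,-0.8905)
member 3 (1-3): L=2.6986, (cx,cy)=(0.9913,0.1319)
member 4 (2-3): L=3.3754, (cx,cy)=(0.3721,0.9282)
member 5 (2-4): L=2.5650, (cx,cy)=(1.0000,0.0000)
member 6 (3-4): L=3.3955, (cx,cy)=(0.3855,-0.9227)
member 7 (3-5): L=2.6669, (cx,cy)=(0.9978,-0.0664)
member 8 (4-5): L=3.2505, (cx,cy)=(0.4159,0.9094)
member 9 (4-6): L=2.7880, (cx,cy)=(1.0000,0.0000)
member 10 (5-6): L=3.2863, (cx,cy)=(0.4370,-0.8995)
solve A·x = −loads:
  F[0-1] = -267.8576 N (compression)
  F[0-2] = -103.8475 N (compression)
  F[1-2] = +233.3313 N (tension)
  F[1-3] = -230.6792 N (compression)
  F[2-3] = +169.2788 N (tension)
  F[2-4] = +165.6735 N (tension)
  F[3-4] = -128.9453 N (compression)
  F[3-5] = -116.2195 N (compression)
  F[4-5] = +130.8321 N (tension)
  F[4-6] = +61.5457 N (tension)
  F[5-6] = -140.8496 N (compression)
  Rx@0 = +226.3400 N
  Ry@0 = +238.2085 N
  Ry@6 = +126.6915 N

61.546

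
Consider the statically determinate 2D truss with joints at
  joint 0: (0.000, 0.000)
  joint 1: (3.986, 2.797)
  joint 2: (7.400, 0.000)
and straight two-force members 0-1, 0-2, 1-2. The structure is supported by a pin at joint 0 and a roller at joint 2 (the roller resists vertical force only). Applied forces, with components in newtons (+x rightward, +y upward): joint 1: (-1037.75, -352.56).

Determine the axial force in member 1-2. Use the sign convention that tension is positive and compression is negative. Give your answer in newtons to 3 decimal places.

319.270

N=3 nodes, M=3 members, R=3 reactions → 2N=6, M+R=6
member 0 (0-1): L=4.8694, (cx,cy)=(0.8186,0.5744)
member 1 (0-2): L=7.4000, (cx,cy)=(1.0000,0.0000)
member 2 (1-2): L=4.4135, (cx,cy)=(0.7735,-0.6337)
solve A·x = −loads:
  F[0-1] = -966.0450 N (compression)
  F[0-2] = -246.9694 N (compression)
  F[1-2] = +319.2703 N (tension)
  Rx@0 = +1037.7500 N
  Ry@0 = +554.8955 N
  Ry@2 = -202.3355 N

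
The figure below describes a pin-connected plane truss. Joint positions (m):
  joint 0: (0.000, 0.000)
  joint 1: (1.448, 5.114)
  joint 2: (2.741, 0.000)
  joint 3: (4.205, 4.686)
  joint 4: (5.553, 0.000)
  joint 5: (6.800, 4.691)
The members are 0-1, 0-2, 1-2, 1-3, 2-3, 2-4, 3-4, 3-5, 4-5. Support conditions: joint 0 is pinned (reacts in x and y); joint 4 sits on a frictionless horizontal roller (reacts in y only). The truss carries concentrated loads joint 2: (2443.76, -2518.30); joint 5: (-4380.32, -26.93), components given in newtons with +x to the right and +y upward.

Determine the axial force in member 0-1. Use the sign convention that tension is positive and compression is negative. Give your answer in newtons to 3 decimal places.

-5164.925

N=6 nodes, M=9 members, R=3 reactions → 2N=12, M+R=12
member 0 (0-1): L=5.3150, (cx,cy)=(0.2724,0.9622)
member 1 (0-2): L=2.7410, (cx,cy)=(1.0000,0.0000)
member 2 (1-2): L=5.2749, (cx,cy)=(0.2451,-0.9695)
member 3 (1-3): L=2.7900, (cx,cy)=(0.9882,-0.1534)
member 4 (2-3): L=4.9094, (cx,cy)=(0.2982,0.9545)
member 5 (2-4): L=2.8120, (cx,cy)=(1.0000,0.0000)
member 6 (3-4): L=4.8760, (cx,cy)=(0.2765,-0.9610)
member 7 (3-5): L=2.5950, (cx,cy)=(1.0000,0.0019)
member 8 (4-5): L=4.8539, (cx,cy)=(0.2569,0.9664)
solve A·x = −loads:
  F[0-1] = -5164.9249 N (compression)
  F[0-2] = -529.4578 N (compression)
  F[1-2] = +5569.8736 N (tension)
  F[1-3] = -2805.6087 N (compression)
  F[2-3] = -3019.0091 N (compression)
  F[2-4] = -707.6348 N (compression)
  F[3-4] = +2541.8932 N (tension)
  F[3-5] = -4375.4104 N (compression)
  F[4-5] = -19.1420 N (compression)
  Rx@0 = +1936.5600 N
  Ry@0 = +4969.5586 N
  Ry@4 = -2424.3286 N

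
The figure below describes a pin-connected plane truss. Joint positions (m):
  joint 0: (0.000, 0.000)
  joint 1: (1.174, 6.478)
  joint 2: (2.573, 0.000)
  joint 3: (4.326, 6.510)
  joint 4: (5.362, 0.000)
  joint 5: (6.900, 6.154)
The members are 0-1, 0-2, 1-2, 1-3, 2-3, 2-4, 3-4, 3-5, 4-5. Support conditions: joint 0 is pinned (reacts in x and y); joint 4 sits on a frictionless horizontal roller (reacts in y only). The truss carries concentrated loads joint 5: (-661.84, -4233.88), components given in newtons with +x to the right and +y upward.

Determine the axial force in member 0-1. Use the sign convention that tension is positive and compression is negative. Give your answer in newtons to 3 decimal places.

N=6 nodes, M=9 members, R=3 reactions → 2N=12, M+R=12
member 0 (0-1): L=6.5835, (cx,cy)=(0.1783,0.9840)
member 1 (0-2): L=2.5730, (cx,cy)=(1.0000,0.0000)
member 2 (1-2): L=6.6273, (cx,cy)=(0.2111,-0.9775)
member 3 (1-3): L=3.1522, (cx,cy)=(0.9999,0.0102)
member 4 (2-3): L=6.7419, (cx,cy)=(0.2600,0.9656)
member 5 (2-4): L=2.7890, (cx,cy)=(1.0000,0.0000)
member 6 (3-4): L=6.5919, (cx,cy)=(0.1572,-0.9876)
member 7 (3-5): L=2.5985, (cx,cy)=(0.9906,-0.1370)
member 8 (4-5): L=6.3433, (cx,cy)=(0.2425,0.9702)
solve A·x = −loads:
  F[0-1] = +462.2285 N (tension)
  F[0-2] = -744.2664 N (compression)
  F[1-2] = -463.4331 N (compression)
  F[1-3] = +180.2642 N (tension)
  F[2-3] = +469.1258 N (tension)
  F[2-4] = -964.0751 N (compression)
  F[3-4] = -514.1874 N (compression)
  F[3-5] = +386.6921 N (tension)
  F[4-5] = -4309.4932 N (compression)
  Rx@0 = +661.8400 N
  Ry@0 = -454.8199 N
  Ry@4 = +4688.6999 N

462.229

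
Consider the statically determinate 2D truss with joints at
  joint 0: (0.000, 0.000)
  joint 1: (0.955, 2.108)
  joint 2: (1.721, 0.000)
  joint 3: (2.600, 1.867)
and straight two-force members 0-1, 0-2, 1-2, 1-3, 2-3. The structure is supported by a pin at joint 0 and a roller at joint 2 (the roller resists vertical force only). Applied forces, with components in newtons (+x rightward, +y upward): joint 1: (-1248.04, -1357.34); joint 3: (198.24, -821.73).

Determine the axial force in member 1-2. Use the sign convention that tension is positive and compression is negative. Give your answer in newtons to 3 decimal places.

64.410

N=4 nodes, M=5 members, R=3 reactions → 2N=8, M+R=8
member 0 (0-1): L=2.3142, (cx,cy)=(0.4127,0.9109)
member 1 (0-2): L=1.7210, (cx,cy)=(1.0000,0.0000)
member 2 (1-2): L=2.2429, (cx,cy)=(0.3415,-0.9399)
member 3 (1-3): L=1.6626, (cx,cy)=(0.9894,-0.1450)
member 4 (2-3): L=2.0636, (cx,cy)=(0.4260,0.9047)
solve A·x = −loads:
  F[0-1] = -1644.6321 N (compression)
  F[0-2] = -371.1209 N (compression)
  F[1-2] = +64.4103 N (tension)
  F[1-3] = +553.2060 N (tension)
  F[2-3] = -819.6137 N (compression)
  Rx@0 = +1049.8000 N
  Ry@0 = +1498.0686 N
  Ry@2 = +681.0014 N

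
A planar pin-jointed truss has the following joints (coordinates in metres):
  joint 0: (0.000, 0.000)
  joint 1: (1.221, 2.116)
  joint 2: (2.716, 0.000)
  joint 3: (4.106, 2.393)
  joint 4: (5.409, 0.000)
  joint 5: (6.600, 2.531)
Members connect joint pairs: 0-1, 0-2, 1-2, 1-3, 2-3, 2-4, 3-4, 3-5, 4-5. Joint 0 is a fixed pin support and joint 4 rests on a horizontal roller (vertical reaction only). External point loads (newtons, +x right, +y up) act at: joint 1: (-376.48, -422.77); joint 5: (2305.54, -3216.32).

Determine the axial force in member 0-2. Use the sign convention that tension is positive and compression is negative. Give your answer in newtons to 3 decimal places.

1171.764

N=6 nodes, M=9 members, R=3 reactions → 2N=12, M+R=12
member 0 (0-1): L=2.4430, (cx,cy)=(0.4998,0.8661)
member 1 (0-2): L=2.7160, (cx,cy)=(1.0000,0.0000)
member 2 (1-2): L=2.5908, (cx,cy)=(0.5770,-0.8167)
member 3 (1-3): L=2.8983, (cx,cy)=(0.9954,0.0956)
member 4 (2-3): L=2.7674, (cx,cy)=(0.5023,0.8647)
member 5 (2-4): L=2.6930, (cx,cy)=(1.0000,0.0000)
member 6 (3-4): L=2.7247, (cx,cy)=(0.4782,-0.8782)
member 7 (3-5): L=2.4978, (cx,cy)=(0.9985,0.0552)
member 8 (4-5): L=2.7972, (cx,cy)=(0.4258,0.9048)
solve A·x = −loads:
  F[0-1] = +1515.2192 N (tension)
  F[0-2] = +1171.7636 N (tension)
  F[1-2] = -1864.7684 N (compression)
  F[1-3] = +2219.9692 N (tension)
  F[2-3] = +1761.2848 N (tension)
  F[2-4] = -788.9162 N (compression)
  F[3-4] = -1728.6754 N (compression)
  F[3-5] = +3927.1227 N (tension)
  F[4-5] = -3794.4132 N (compression)
  Rx@0 = -1929.0600 N
  Ry@0 = -1312.3990 N
  Ry@4 = +4951.4890 N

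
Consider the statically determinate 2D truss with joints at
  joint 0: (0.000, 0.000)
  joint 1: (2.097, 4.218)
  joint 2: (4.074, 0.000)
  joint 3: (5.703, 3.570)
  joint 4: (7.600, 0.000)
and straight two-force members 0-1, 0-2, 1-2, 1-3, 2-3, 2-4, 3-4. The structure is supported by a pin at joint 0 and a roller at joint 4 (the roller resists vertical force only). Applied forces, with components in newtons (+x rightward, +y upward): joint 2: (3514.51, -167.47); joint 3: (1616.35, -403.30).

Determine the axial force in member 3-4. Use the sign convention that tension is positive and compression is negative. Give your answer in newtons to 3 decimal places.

-1304.160

N=5 nodes, M=7 members, R=3 reactions → 2N=10, M+R=10
member 0 (0-1): L=4.7105, (cx,cy)=(0.4452,0.8954)
member 1 (0-2): L=4.0740, (cx,cy)=(1.0000,0.0000)
member 2 (1-2): L=4.6583, (cx,cy)=(0.4244,-0.9055)
member 3 (1-3): L=3.6638, (cx,cy)=(0.9842,-0.1769)
member 4 (2-3): L=3.9241, (cx,cy)=(0.4151,0.9098)
member 5 (2-4): L=3.5260, (cx,cy)=(1.0000,0.0000)
member 6 (3-4): L=4.0427, (cx,cy)=(0.4692,-0.8831)
solve A·x = −loads:
  F[0-1] = +648.7242 N (tension)
  F[0-2] = +4842.0646 N (tension)
  F[1-2] = -763.1279 N (compression)
  F[1-3] = +622.4812 N (tension)
  F[2-3] = +943.6111 N (tension)
  F[2-4] = +611.9637 N (tension)
  F[3-4] = -1304.1604 N (compression)
  Rx@0 = -5130.8600 N
  Ry@0 = -580.8961 N
  Ry@4 = +1151.6661 N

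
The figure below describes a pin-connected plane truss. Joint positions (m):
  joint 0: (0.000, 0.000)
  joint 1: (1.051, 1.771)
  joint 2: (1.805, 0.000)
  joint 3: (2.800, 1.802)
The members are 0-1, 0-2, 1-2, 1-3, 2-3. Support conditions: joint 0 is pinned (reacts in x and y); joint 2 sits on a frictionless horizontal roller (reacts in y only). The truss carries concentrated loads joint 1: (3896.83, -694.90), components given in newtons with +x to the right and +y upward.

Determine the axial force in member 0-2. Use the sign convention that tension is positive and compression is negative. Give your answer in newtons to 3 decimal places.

1800.083

N=4 nodes, M=5 members, R=3 reactions → 2N=8, M+R=8
member 0 (0-1): L=2.0594, (cx,cy)=(0.5103,0.8600)
member 1 (0-2): L=1.8050, (cx,cy)=(1.0000,0.0000)
member 2 (1-2): L=1.9248, (cx,cy)=(0.3917,-0.9201)
member 3 (1-3): L=1.7493, (cx,cy)=(0.9998,0.0177)
member 4 (2-3): L=2.0585, (cx,cy)=(0.4834,0.8754)
solve A·x = −loads:
  F[0-1] = +4108.4641 N (tension)
  F[0-2] = +1800.0835 N (tension)
  F[1-2] = -4595.2896 N (compression)
  F[1-3] = +0.0000 N (tension)
  F[2-3] = +0.0000 N (tension)
  Rx@0 = -3896.8300 N
  Ry@0 = -3533.1476 N
  Ry@2 = +4228.0476 N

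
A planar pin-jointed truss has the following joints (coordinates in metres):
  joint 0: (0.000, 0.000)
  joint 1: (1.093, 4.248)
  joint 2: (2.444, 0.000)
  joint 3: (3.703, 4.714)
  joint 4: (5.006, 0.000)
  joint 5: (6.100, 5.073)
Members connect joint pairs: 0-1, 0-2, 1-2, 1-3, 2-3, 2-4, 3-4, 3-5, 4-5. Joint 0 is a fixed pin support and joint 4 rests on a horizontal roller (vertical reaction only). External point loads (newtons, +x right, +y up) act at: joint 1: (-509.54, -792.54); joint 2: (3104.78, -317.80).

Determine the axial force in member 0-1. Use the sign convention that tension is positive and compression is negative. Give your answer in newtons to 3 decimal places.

N=6 nodes, M=9 members, R=3 reactions → 2N=12, M+R=12
member 0 (0-1): L=4.3864, (cx,cy)=(0.2492,0.9685)
member 1 (0-2): L=2.4440, (cx,cy)=(1.0000,0.0000)
member 2 (1-2): L=4.4577, (cx,cy)=(0.3031,-0.9530)
member 3 (1-3): L=2.6513, (cx,cy)=(0.9844,0.1758)
member 4 (2-3): L=4.8792, (cx,cy)=(0.2580,0.9661)
member 5 (2-4): L=2.5620, (cx,cy)=(1.0000,0.0000)
member 6 (3-4): L=4.8908, (cx,cy)=(0.2664,-0.9639)
member 7 (3-5): L=2.4237, (cx,cy)=(0.9890,0.1481)
member 8 (4-5): L=5.1896, (cx,cy)=(0.2108,0.9775)
solve A·x = −loads:
  F[0-1] = -1254.0882 N (compression)
  F[0-2] = +2907.7357 N (tension)
  F[1-2] = +453.9578 N (tension)
  F[1-3] = +60.4019 N (tension)
  F[2-3] = -118.8308 N (compression)
  F[2-4] = -28.7993 N (compression)
  F[3-4] = +108.0972 N (tension)
  F[3-5] = +0.0000 N (tension)
  F[4-5] = -0.0000 N (compression)
  Rx@0 = -2595.2400 N
  Ry@0 = +1214.5303 N
  Ry@4 = -104.1903 N

-1254.088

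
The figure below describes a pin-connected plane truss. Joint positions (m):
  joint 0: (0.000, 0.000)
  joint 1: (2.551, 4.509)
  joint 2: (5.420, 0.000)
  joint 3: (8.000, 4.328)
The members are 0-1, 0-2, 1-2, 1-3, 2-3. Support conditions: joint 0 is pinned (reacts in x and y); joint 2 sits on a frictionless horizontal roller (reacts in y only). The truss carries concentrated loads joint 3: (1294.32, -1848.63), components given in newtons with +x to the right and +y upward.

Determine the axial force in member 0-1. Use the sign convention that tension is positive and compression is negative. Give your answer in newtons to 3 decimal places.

2198.536

N=4 nodes, M=5 members, R=3 reactions → 2N=8, M+R=8
member 0 (0-1): L=5.1806, (cx,cy)=(0.4924,0.8704)
member 1 (0-2): L=5.4200, (cx,cy)=(1.0000,0.0000)
member 2 (1-2): L=5.3444, (cx,cy)=(0.5368,-0.8437)
member 3 (1-3): L=5.4520, (cx,cy)=(0.9994,-0.0332)
member 4 (2-3): L=5.0386, (cx,cy)=(0.5120,0.8590)
solve A·x = −loads:
  F[0-1] = +2198.5357 N (tension)
  F[0-2] = +211.7315 N (tension)
  F[1-2] = -2360.5455 N (compression)
  F[1-3] = +2351.0892 N (tension)
  F[2-3] = -2061.3019 N (compression)
  Rx@0 = -1294.3200 N
  Ry@0 = -1913.5207 N
  Ry@2 = +3762.1507 N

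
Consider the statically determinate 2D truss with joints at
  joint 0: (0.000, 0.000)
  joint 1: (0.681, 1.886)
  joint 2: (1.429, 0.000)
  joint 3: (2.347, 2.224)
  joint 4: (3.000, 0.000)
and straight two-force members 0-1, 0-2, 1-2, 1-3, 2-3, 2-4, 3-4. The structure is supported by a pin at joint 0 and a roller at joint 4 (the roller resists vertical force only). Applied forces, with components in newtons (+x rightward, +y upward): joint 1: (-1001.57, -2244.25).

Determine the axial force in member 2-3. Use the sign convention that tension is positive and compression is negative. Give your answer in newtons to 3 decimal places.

-150.388

N=5 nodes, M=7 members, R=3 reactions → 2N=10, M+R=10
member 0 (0-1): L=2.0052, (cx,cy)=(0.3396,0.9406)
member 1 (0-2): L=1.4290, (cx,cy)=(1.0000,0.0000)
member 2 (1-2): L=2.0289, (cx,cy)=(0.3687,-0.9296)
member 3 (1-3): L=1.6999, (cx,cy)=(0.9800,0.1988)
member 4 (2-3): L=2.4060, (cx,cy)=(0.3815,0.9244)
member 5 (2-4): L=1.5710, (cx,cy)=(1.0000,0.0000)
member 6 (3-4): L=2.3179, (cx,cy)=(0.2817,-0.9595)
solve A·x = −loads:
  F[0-1] = -2513.8768 N (compression)
  F[0-2] = -147.8073 N (compression)
  F[1-2] = +149.5447 N (tension)
  F[1-3] = +94.5627 N (tension)
  F[2-3] = -150.3876 N (compression)
  F[2-4] = -35.2952 N (compression)
  F[3-4] = +125.2834 N (tension)
  Rx@0 = +1001.5700 N
  Ry@0 = +2364.4589 N
  Ry@4 = -120.2089 N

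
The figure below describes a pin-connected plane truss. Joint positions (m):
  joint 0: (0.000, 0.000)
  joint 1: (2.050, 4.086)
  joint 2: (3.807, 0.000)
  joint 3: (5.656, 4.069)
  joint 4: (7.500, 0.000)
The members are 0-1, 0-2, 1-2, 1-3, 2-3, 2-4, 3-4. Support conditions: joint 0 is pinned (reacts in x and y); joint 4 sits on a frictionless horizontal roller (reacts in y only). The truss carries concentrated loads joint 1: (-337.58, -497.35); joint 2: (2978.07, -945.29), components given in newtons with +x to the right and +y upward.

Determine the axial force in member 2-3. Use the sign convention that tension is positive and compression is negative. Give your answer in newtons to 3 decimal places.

472.329

N=5 nodes, M=7 members, R=3 reactions → 2N=10, M+R=10
member 0 (0-1): L=4.5714, (cx,cy)=(0.4484,0.8938)
member 1 (0-2): L=3.8070, (cx,cy)=(1.0000,0.0000)
member 2 (1-2): L=4.4477, (cx,cy)=(0.3950,-0.9187)
member 3 (1-3): L=3.6060, (cx,cy)=(1.0000,-0.0047)
member 4 (2-3): L=4.4694, (cx,cy)=(0.4137,0.9104)
member 5 (2-4): L=3.6930, (cx,cy)=(1.0000,0.0000)
member 6 (3-4): L=4.4673, (cx,cy)=(0.4128,-0.9108)
solve A·x = −loads:
  F[0-1] = -1130.8642 N (compression)
  F[0-2] = +3147.6127 N (tension)
  F[1-2] = +560.8948 N (tension)
  F[1-3] = -391.1182 N (compression)
  F[2-3] = +472.3289 N (tension)
  F[2-4] = +195.7105 N (tension)
  F[3-4] = -474.1349 N (compression)
  Rx@0 = -2640.4900 N
  Ry@0 = +1010.7820 N
  Ry@4 = +431.8580 N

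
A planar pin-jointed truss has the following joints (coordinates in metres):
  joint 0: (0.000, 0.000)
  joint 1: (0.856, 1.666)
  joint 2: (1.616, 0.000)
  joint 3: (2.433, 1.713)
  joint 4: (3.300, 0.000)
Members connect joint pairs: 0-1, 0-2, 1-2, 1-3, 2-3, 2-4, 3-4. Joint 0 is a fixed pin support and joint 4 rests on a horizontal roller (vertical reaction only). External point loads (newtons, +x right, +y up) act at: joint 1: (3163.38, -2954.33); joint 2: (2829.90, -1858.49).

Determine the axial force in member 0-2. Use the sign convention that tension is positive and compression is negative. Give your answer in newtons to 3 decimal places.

6784.212

N=5 nodes, M=7 members, R=3 reactions → 2N=10, M+R=10
member 0 (0-1): L=1.8730, (cx,cy)=(0.4570,0.8895)
member 1 (0-2): L=1.6160, (cx,cy)=(1.0000,0.0000)
member 2 (1-2): L=1.8312, (cx,cy)=(0.4150,-0.9098)
member 3 (1-3): L=1.5777, (cx,cy)=(0.9996,0.0298)
member 4 (2-3): L=1.8979, (cx,cy)=(0.4305,0.9026)
member 5 (2-4): L=1.6840, (cx,cy)=(1.0000,0.0000)
member 6 (3-4): L=1.9199, (cx,cy)=(0.4516,-0.8922)
solve A·x = −loads:
  F[0-1] = -1730.6654 N (compression)
  F[0-2] = +6784.2118 N (tension)
  F[1-2] = -1662.1827 N (compression)
  F[1-3] = -3265.8941 N (compression)
  F[2-3] = +3734.5017 N (tension)
  F[2-4] = +1656.7949 N (tension)
  F[3-4] = -3668.8566 N (compression)
  Rx@0 = -5993.2800 N
  Ry@0 = +1539.3602 N
  Ry@4 = +3273.4598 N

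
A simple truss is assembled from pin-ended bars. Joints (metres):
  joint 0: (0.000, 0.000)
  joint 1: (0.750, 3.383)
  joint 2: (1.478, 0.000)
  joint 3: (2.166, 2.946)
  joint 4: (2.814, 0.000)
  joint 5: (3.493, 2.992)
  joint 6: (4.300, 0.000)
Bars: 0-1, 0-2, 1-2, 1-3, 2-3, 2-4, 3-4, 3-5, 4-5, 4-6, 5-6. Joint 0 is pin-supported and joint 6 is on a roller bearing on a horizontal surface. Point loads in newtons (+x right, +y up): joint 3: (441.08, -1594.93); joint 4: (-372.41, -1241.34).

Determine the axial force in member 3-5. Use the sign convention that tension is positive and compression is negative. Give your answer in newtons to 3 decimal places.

N=7 nodes, M=11 members, R=3 reactions → 2N=14, M+R=14
member 0 (0-1): L=3.4651, (cx,cy)=(0.2164,0.9763)
member 1 (0-2): L=1.4780, (cx,cy)=(1.0000,0.0000)
member 2 (1-2): L=3.4604, (cx,cy)=(0.2104,-0.9776)
member 3 (1-3): L=1.4819, (cx,cy)=(0.9555,-0.2949)
member 4 (2-3): L=3.0253, (cx,cy)=(0.2274,0.9738)
member 5 (2-4): L=1.3360, (cx,cy)=(1.0000,0.0000)
member 6 (3-4): L=3.0164, (cx,cy)=(0.2148,-0.9767)
member 7 (3-5): L=1.3278, (cx,cy)=(0.9994,0.0346)
member 8 (4-5): L=3.0681, (cx,cy)=(0.2213,0.9752)
member 9 (4-6): L=1.4860, (cx,cy)=(1.0000,0.0000)
member 10 (5-6): L=3.0989, (cx,cy)=(0.2604,-0.9655)
solve A·x = −loads:
  F[0-1] = -940.6202 N (compression)
  F[0-2] = +272.2593 N (tension)
  F[1-2] = +1075.0085 N (tension)
  F[1-3] = -449.7470 N (compression)
  F[2-3] = -1079.2287 N (compression)
  F[2-4] = +743.8527 N (tension)
  F[3-4] = -726.8589 N (compression)
  F[3-5] = -960.6928 N (compression)
  F[4-5] = +2000.8432 N (tension)
  F[4-6] = +517.3071 N (tension)
  F[5-6] = -1986.4859 N (compression)
  Rx@0 = -68.6700 N
  Ry@0 = +918.3233 N
  Ry@6 = +1917.9467 N

-960.693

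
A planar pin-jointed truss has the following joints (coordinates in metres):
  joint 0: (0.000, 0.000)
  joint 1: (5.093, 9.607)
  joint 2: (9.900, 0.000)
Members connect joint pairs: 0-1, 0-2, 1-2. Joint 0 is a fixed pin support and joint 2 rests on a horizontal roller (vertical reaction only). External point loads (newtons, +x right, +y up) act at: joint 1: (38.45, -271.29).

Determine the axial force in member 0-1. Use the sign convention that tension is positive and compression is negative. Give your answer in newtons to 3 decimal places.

N=3 nodes, M=3 members, R=3 reactions → 2N=6, M+R=6
member 0 (0-1): L=10.8735, (cx,cy)=(0.4684,0.8835)
member 1 (0-2): L=9.9000, (cx,cy)=(1.0000,0.0000)
member 2 (1-2): L=10.7425, (cx,cy)=(0.4475,-0.8943)
solve A·x = −loads:
  F[0-1] = -106.8611 N (compression)
  F[0-2] = +88.5023 N (tension)
  F[1-2] = -197.7818 N (compression)
  Rx@0 = -38.4500 N
  Ry@0 = +94.4143 N
  Ry@2 = +176.8757 N

-106.861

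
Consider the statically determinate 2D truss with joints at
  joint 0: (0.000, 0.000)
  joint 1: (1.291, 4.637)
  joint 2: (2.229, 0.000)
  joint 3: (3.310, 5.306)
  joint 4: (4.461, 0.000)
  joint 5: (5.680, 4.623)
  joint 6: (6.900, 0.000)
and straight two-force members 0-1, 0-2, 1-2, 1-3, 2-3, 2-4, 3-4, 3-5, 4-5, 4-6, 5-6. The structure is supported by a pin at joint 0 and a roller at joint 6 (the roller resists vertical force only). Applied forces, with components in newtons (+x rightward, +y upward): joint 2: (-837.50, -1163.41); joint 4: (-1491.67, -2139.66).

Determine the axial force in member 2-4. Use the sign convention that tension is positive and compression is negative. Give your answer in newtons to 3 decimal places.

N=7 nodes, M=11 members, R=3 reactions → 2N=14, M+R=14
member 0 (0-1): L=4.8134, (cx,cy)=(0.2682,0.9634)
member 1 (0-2): L=2.2290, (cx,cy)=(1.0000,0.0000)
member 2 (1-2): L=4.7309, (cx,cy)=(0.1983,-0.9801)
member 3 (1-3): L=2.1270, (cx,cy)=(0.9492,0.3145)
member 4 (2-3): L=5.4150, (cx,cy)=(0.1996,0.9799)
member 5 (2-4): L=2.2320, (cx,cy)=(1.0000,0.0000)
member 6 (3-4): L=5.4294, (cx,cy)=(0.2120,-0.9773)
member 7 (3-5): L=2.4665, (cx,cy)=(0.9609,-0.2769)
member 8 (4-5): L=4.7810, (cx,cy)=(0.2550,0.9669)
member 9 (4-6): L=2.4390, (cx,cy)=(1.0000,0.0000)
member 10 (5-6): L=4.7813, (cx,cy)=(0.2552,-0.9669)
solve A·x = −loads:
  F[0-1] = -1602.6213 N (compression)
  F[0-2] = -1899.3282 N (compression)
  F[1-2] = +1340.0387 N (tension)
  F[1-3] = -732.7199 N (compression)
  F[2-3] = -153.1073 N (compression)
  F[2-4] = -765.5737 N (compression)
  F[3-4] = +643.6982 N (tension)
  F[3-5] = -897.6601 N (compression)
  F[4-5] = +1562.2242 N (tension)
  F[4-6] = +464.2409 N (tension)
  F[5-6] = -1819.3939 N (compression)
  Rx@0 = +2329.1700 N
  Ry@0 = +1543.9013 N
  Ry@6 = +1759.1687 N

-765.574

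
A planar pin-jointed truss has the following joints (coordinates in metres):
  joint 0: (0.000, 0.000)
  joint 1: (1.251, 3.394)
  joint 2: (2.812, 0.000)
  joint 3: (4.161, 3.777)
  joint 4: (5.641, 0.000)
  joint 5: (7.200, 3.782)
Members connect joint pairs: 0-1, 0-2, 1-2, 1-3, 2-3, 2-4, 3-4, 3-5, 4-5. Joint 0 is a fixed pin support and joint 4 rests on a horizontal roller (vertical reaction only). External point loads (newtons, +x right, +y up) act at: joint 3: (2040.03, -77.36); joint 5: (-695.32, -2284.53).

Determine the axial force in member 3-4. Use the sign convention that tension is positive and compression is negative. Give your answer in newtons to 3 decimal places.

N=6 nodes, M=9 members, R=3 reactions → 2N=12, M+R=12
member 0 (0-1): L=3.6172, (cx,cy)=(0.3458,0.9383)
member 1 (0-2): L=2.8120, (cx,cy)=(1.0000,0.0000)
member 2 (1-2): L=3.7358, (cx,cy)=(0.4179,-0.9085)
member 3 (1-3): L=2.9351, (cx,cy)=(0.9914,0.1305)
member 4 (2-3): L=4.0107, (cx,cy)=(0.3364,0.9417)
member 5 (2-4): L=2.8290, (cx,cy)=(1.0000,0.0000)
member 6 (3-4): L=4.0566, (cx,cy)=(0.3648,-0.9311)
member 7 (3-5): L=3.0390, (cx,cy)=(1.0000,0.0016)
member 8 (4-5): L=4.0907, (cx,cy)=(0.3811,0.9245)
solve A·x = −loads:
  F[0-1] = +1610.1913 N (tension)
  F[0-2] = +787.8313 N (tension)
  F[1-2] = -1491.9760 N (compression)
  F[1-3] = +1190.4838 N (tension)
  F[2-3] = +1439.3439 N (tension)
  F[2-4] = -319.7212 N (compression)
  F[3-4] = -1705.3279 N (compression)
  F[3-5] = +246.5668 N (tension)
  F[4-5] = -2471.4533 N (compression)
  Rx@0 = -1344.7100 N
  Ry@0 = -1510.8283 N
  Ry@4 = +3872.7183 N

-1705.328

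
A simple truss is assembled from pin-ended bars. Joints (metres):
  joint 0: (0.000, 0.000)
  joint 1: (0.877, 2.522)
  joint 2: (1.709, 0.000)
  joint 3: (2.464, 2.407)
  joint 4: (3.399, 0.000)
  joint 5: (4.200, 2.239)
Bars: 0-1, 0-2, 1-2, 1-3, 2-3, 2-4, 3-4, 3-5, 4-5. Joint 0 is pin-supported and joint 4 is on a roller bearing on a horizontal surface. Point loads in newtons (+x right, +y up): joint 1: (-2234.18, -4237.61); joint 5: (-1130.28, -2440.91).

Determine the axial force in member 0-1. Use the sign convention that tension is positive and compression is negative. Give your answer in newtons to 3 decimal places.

N=6 nodes, M=9 members, R=3 reactions → 2N=12, M+R=12
member 0 (0-1): L=2.6701, (cx,cy)=(0.3284,0.9445)
member 1 (0-2): L=1.7090, (cx,cy)=(1.0000,0.0000)
member 2 (1-2): L=2.6557, (cx,cy)=(0.3133,-0.9497)
member 3 (1-3): L=1.5912, (cx,cy)=(0.9974,-0.0723)
member 4 (2-3): L=2.5226, (cx,cy)=(0.2993,0.9542)
member 5 (2-4): L=1.6900, (cx,cy)=(1.0000,0.0000)
member 6 (3-4): L=2.5822, (cx,cy)=(0.3621,-0.9321)
member 7 (3-5): L=1.7441, (cx,cy)=(0.9954,-0.0963)
member 8 (4-5): L=2.3780, (cx,cy)=(0.3368,0.9416)
solve A·x = −loads:
  F[0-1] = -5263.2762 N (compression)
  F[0-2] = -1635.7475 N (compression)
  F[1-2] = +751.9695 N (tension)
  F[1-3] = +270.5912 N (tension)
  F[2-3] = -748.4198 N (compression)
  F[2-4] = -1176.1686 N (compression)
  F[3-4] = +812.8730 N (tension)
  F[3-5] = -249.6062 N (compression)
  F[4-5] = -2617.9431 N (compression)
  Rx@0 = +3364.4600 N
  Ry@0 = +4971.2805 N
  Ry@4 = +1707.2395 N

-5263.276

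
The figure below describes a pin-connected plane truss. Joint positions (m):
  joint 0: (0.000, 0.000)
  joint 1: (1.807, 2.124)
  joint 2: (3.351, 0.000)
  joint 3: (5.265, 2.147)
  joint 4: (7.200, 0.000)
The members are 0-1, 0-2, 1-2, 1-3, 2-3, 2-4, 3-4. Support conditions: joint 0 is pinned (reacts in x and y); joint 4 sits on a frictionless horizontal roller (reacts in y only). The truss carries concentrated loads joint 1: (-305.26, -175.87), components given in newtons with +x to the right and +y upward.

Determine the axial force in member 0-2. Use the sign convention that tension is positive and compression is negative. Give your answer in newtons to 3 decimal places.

-116.577

N=5 nodes, M=7 members, R=3 reactions → 2N=10, M+R=10
member 0 (0-1): L=2.7887, (cx,cy)=(0.6480,0.7617)
member 1 (0-2): L=3.3510, (cx,cy)=(1.0000,0.0000)
member 2 (1-2): L=2.6259, (cx,cy)=(0.5880,-0.8089)
member 3 (1-3): L=3.4581, (cx,cy)=(1.0000,0.0067)
member 4 (2-3): L=2.8763, (cx,cy)=(0.6654,0.7464)
member 5 (2-4): L=3.8490, (cx,cy)=(1.0000,0.0000)
member 6 (3-4): L=2.8903, (cx,cy)=(0.6695,-0.7428)
solve A·x = −loads:
  F[0-1] = -291.1855 N (compression)
  F[0-2] = -116.5772 N (compression)
  F[1-2] = +57.4432 N (tension)
  F[1-3] = +82.8030 N (tension)
  F[2-3] = -62.2466 N (compression)
  F[2-4] = -41.3796 N (compression)
  F[3-4] = +61.8086 N (tension)
  Rx@0 = +305.2600 N
  Ry@0 = +221.7832 N
  Ry@4 = -45.9132 N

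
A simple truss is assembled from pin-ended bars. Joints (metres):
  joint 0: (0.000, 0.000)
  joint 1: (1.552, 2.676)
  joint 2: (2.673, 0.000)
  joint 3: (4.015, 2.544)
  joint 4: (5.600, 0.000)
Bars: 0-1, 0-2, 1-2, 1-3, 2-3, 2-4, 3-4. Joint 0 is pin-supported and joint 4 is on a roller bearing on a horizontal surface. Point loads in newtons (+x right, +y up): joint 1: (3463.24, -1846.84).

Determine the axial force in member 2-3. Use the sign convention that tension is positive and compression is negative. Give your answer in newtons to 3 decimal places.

N=5 nodes, M=7 members, R=3 reactions → 2N=10, M+R=10
member 0 (0-1): L=3.0935, (cx,cy)=(0.5017,0.8650)
member 1 (0-2): L=2.6730, (cx,cy)=(1.0000,0.0000)
member 2 (1-2): L=2.9013, (cx,cy)=(0.3864,-0.9223)
member 3 (1-3): L=2.4665, (cx,cy)=(0.9986,-0.0535)
member 4 (2-3): L=2.8763, (cx,cy)=(0.4666,0.8845)
member 5 (2-4): L=2.9270, (cx,cy)=(1.0000,0.0000)
member 6 (3-4): L=2.9974, (cx,cy)=(0.5288,-0.8487)
solve A·x = −loads:
  F[0-1] = +369.8460 N (tension)
  F[0-2] = +3277.6887 N (tension)
  F[1-2] = -2208.3362 N (compression)
  F[1-3] = -2427.9181 N (compression)
  F[2-3] = +2302.8651 N (tension)
  F[2-4] = +1349.9742 N (tension)
  F[3-4] = -2552.9068 N (compression)
  Rx@0 = -3463.2400 N
  Ry@0 = -319.9325 N
  Ry@4 = +2166.7725 N

2302.865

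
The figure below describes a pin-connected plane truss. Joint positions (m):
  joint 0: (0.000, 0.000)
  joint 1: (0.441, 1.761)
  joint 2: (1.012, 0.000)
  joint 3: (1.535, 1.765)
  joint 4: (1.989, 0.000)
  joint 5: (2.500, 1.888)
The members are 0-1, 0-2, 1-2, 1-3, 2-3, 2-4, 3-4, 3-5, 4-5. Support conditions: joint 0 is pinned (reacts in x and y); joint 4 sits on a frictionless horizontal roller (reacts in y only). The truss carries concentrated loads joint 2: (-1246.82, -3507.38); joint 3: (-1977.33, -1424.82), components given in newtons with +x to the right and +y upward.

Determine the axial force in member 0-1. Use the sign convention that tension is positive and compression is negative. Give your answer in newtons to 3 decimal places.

-3920.124

N=6 nodes, M=9 members, R=3 reactions → 2N=12, M+R=12
member 0 (0-1): L=1.8154, (cx,cy)=(0.2429,0.9700)
member 1 (0-2): L=1.0120, (cx,cy)=(1.0000,0.0000)
member 2 (1-2): L=1.8513, (cx,cy)=(0.3084,-0.9512)
member 3 (1-3): L=1.0940, (cx,cy)=(1.0000,0.0037)
member 4 (2-3): L=1.8409, (cx,cy)=(0.2841,0.9588)
member 5 (2-4): L=0.9770, (cx,cy)=(1.0000,0.0000)
member 6 (3-4): L=1.8225, (cx,cy)=(0.2491,-0.9685)
member 7 (3-5): L=0.9728, (cx,cy)=(0.9920,0.1264)
member 8 (4-5): L=1.9559, (cx,cy)=(0.2613,0.9653)
solve A·x = −loads:
  F[0-1] = -3920.1243 N (compression)
  F[0-2] = -2271.8560 N (compression)
  F[1-2] = +3989.2143 N (tension)
  F[1-3] = -2182.7365 N (compression)
  F[2-3] = -299.6864 N (compression)
  F[2-4] = +290.5348 N (tension)
  F[3-4] = -1166.2700 N (compression)
  F[3-5] = +0.0000 N (tension)
  F[4-5] = -0.0000 N (compression)
  Rx@0 = +3224.1500 N
  Ry@0 = +3802.6978 N
  Ry@4 = +1129.5022 N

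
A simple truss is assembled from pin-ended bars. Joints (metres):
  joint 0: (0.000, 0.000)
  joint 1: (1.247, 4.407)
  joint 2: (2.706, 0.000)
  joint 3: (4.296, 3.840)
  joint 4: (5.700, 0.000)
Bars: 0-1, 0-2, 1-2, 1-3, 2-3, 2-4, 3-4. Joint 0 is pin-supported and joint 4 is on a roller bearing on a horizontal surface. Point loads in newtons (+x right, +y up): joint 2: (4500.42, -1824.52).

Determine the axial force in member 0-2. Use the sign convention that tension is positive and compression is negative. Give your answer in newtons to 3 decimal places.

4771.595

N=5 nodes, M=7 members, R=3 reactions → 2N=10, M+R=10
member 0 (0-1): L=4.5800, (cx,cy)=(0.2723,0.9622)
member 1 (0-2): L=2.7060, (cx,cy)=(1.0000,0.0000)
member 2 (1-2): L=4.6422, (cx,cy)=(0.3143,-0.9493)
member 3 (1-3): L=3.1013, (cx,cy)=(0.9831,-0.1828)
member 4 (2-3): L=4.1562, (cx,cy)=(0.3826,0.9239)
member 5 (2-4): L=2.9940, (cx,cy)=(1.0000,0.0000)
member 6 (3-4): L=4.0886, (cx,cy)=(0.3434,-0.9392)
solve A·x = −loads:
  F[0-1] = -995.9801 N (compression)
  F[0-2] = +4771.5946 N (tension)
  F[1-2] = +1132.3406 N (tension)
  F[1-3] = -637.8064 N (compression)
  F[2-3] = +811.2723 N (tension)
  F[2-4] = +316.6923 N (tension)
  F[3-4] = -922.2467 N (compression)
  Rx@0 = -4500.4200 N
  Ry@0 = +958.3531 N
  Ry@4 = +866.1669 N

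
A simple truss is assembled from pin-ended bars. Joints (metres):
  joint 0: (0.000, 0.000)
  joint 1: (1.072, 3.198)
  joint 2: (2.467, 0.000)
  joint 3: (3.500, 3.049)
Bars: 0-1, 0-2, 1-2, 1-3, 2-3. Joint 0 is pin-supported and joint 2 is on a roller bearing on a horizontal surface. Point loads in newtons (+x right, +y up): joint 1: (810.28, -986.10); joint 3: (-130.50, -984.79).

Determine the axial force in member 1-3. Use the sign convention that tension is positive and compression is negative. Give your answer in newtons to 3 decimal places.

N=4 nodes, M=5 members, R=3 reactions → 2N=8, M+R=8
member 0 (0-1): L=3.3729, (cx,cy)=(0.3178,0.9481)
member 1 (0-2): L=2.4670, (cx,cy)=(1.0000,0.0000)
member 2 (1-2): L=3.4890, (cx,cy)=(0.3998,-0.9166)
member 3 (1-3): L=2.4326, (cx,cy)=(0.9981,-0.0613)
member 4 (2-3): L=3.2192, (cx,cy)=(0.3209,0.9471)
solve A·x = −loads:
  F[0-1] = +784.5213 N (tension)
  F[0-2] = +430.4369 N (tension)
  F[1-2] = -1900.6899 N (compression)
  F[1-3] = +199.3832 N (tension)
  F[2-3] = -1026.8801 N (compression)
  Rx@0 = -679.7800 N
  Ry@0 = -743.8425 N
  Ry@2 = +2714.7325 N

199.383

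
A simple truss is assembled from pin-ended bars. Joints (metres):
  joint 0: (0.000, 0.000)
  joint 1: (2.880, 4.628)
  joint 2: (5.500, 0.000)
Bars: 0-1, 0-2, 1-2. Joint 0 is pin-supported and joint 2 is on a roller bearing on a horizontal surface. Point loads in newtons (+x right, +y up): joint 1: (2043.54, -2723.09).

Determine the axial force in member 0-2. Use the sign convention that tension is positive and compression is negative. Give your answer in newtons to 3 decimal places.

1780.703

N=3 nodes, M=3 members, R=3 reactions → 2N=6, M+R=6
member 0 (0-1): L=5.4509, (cx,cy)=(0.5283,0.8490)
member 1 (0-2): L=5.5000, (cx,cy)=(1.0000,0.0000)
member 2 (1-2): L=5.3182, (cx,cy)=(0.4927,-0.8702)
solve A·x = −loads:
  F[0-1] = +497.4692 N (tension)
  F[0-2] = +1780.7027 N (tension)
  F[1-2] = -3614.5247 N (compression)
  Rx@0 = -2043.5400 N
  Ry@0 = -422.3650 N
  Ry@2 = +3145.4550 N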